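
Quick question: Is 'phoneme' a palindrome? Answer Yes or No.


Forward: 'phoneme'
Reversed: 'emenohp'
They differ.

No


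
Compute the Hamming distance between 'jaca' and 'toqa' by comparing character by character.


Alignment:
Position 1: 'j' vs 't' = DIFFER
Position 2: 'a' vs 'o' = DIFFER
Position 3: 'c' vs 'q' = DIFFER
Position 4: 'a' vs 'a' = match
Total differences: 3

3


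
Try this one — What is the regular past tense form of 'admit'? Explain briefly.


Apply rule: Double final consonant and add -ed. 'admit' becomes 'admitted'.

admitted


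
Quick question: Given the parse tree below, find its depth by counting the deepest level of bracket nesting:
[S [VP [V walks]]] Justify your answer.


Count bracket nesting levels:
'[' at pos 0: depth = 1
'[' at pos 3: depth = 2
'[' at pos 7: depth = 3
Maximum depth reached: 3

3


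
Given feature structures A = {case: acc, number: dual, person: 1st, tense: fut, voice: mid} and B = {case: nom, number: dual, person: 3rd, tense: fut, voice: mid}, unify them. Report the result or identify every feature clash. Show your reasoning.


Compare features:
case: A=acc vs B=nom -> CLASH
number: A=dual vs B=dual -> unified: dual
person: A=1st vs B=3rd -> CLASH
tense: A=fut vs B=fut -> unified: fut
voice: A=mid vs B=mid -> unified: mid
Clashes detected on features 'case' (acc vs nom) and 'person' (1st vs 3rd); unification fails.

CLASH on 'case' (acc vs nom) and 'person' (1st vs 3rd)


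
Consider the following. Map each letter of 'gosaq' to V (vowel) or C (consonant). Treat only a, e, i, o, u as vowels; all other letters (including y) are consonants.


Letter mapping: g = C, o = V, s = C, a = V, q = C.

CVCVC


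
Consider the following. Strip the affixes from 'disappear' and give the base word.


Remove prefix 'dis' from 'disappear' to get root 'appear'.

appear


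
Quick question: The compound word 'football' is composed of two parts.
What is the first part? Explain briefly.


Split 'football' into 'foot' + 'ball'. The first part is 'foot'.

foot


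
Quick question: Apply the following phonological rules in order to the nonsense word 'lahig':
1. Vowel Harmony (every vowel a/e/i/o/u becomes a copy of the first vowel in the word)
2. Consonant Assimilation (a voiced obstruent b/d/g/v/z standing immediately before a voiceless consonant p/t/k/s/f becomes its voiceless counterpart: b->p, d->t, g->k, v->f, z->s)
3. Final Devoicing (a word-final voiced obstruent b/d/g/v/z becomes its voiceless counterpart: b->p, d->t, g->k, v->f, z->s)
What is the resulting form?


Starting form: 'lahig'
Rule 1: Vowel Harmony: all vowels become 'a' (matching first vowel). 'lahig' -> 'lahag'
Rule 2: Consonant Assimilation: no voiced obstruent (b/d/g/v/z) stands immediately before a voiceless consonant (p/t/k/s/f). No change.
Rule 3: Final Devoicing: word-final voiced obstruent 'g' becomes voiceless 'k'. 'lahag' -> 'lahak'
Final form: 'lahak'

lahak


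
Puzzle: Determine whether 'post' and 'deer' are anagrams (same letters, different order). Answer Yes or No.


Sorted letters of 'post': 'opst'
Sorted letters of 'deer': 'deer'
They do not match.

No


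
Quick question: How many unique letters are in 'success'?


Unique letters in 'success': {c, e, s, u} = 4 distinct letters.

4


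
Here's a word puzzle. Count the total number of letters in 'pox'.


Spell out 'pox' and number each letter: p(1), o(2), x(3). Total: 3 letters.

3


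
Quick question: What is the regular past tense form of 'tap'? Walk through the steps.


Apply rule: Double final consonant and add -ed. 'tap' becomes 'tapped'.

tapped


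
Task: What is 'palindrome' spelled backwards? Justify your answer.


Reverse 'palindrome' character by character: 'emordnilap'.

emordnilap


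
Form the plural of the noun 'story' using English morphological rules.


Apply rule: Change -y to -ies (consonant + y). 'story' becomes 'stories'.

stories


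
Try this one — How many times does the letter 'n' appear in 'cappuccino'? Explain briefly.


Letter 'n' in 'cappuccino': found at position(s) 9 = 1 occurrence(s).

1


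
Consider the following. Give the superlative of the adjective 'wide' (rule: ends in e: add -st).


Apply superlative formation (ends in e: add -st): 'wide' -> 'widest'.

widest


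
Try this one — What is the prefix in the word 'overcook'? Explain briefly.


The word 'overcook' = 'over' (prefix) + 'cook' (root). The prefix is 'over'.

over


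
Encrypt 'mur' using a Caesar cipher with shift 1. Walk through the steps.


Shift each letter by 1: m -> n, u -> v, r -> s. Result: 'nvs'.

nvs


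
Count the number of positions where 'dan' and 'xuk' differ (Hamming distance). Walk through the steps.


Alignment:
Position 1: 'd' vs 'x' = DIFFER
Position 2: 'a' vs 'u' = DIFFER
Position 3: 'n' vs 'k' = DIFFER
Total differences: 3

3


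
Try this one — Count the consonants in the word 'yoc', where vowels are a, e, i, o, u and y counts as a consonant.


Consonants in 'yoc': y, c = 2 consonants.

2


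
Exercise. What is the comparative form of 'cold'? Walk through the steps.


Apply comparative formation (add -er): 'cold' -> 'colder'.

colder


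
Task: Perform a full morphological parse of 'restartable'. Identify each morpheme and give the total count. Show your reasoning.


Step 1: Identify prefix: 're' (meaning: again)
Step 2: Identify root: 'start'
Step 3: Identify suffix(es): 'able'
Decomposition: re- (prefix: again) + start (root) + -able (suffix: capable of)
Total morphemes: 3

3 morphemes (re- (prefix: again) + start (root) + -able (suffix: capable of))


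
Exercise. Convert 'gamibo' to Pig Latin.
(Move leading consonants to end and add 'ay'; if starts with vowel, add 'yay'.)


'gamibo': move consonant cluster 'g' to end and add 'ay': 'amibogay'.

amibogay


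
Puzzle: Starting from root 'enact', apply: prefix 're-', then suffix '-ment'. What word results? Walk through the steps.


Step 1: Add prefix 're-' to 'enact' = 'reenact'
Step 2: Add suffix '-ment' to 'reenact' = 'reenactment'

reenactment


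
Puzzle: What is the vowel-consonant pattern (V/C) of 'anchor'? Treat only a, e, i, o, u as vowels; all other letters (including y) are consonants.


Letter mapping: a = V, n = C, c = C, h = C, o = V, r = C.

VCCCVC


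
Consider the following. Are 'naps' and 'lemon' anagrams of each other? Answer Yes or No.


Sorted letters of 'naps': 'anps'
Sorted letters of 'lemon': 'elmno'
They do not match.

No


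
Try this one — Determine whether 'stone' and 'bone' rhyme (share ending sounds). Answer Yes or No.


Rime (stressed vowel + following sounds) of 'stone': -one = /oʊn/
Rime of 'bone': -one = /oʊn/
/oʊn/ and /oʊn/ are the same ending sound, so the words rhyme.

Yes


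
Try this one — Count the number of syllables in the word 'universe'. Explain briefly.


Break 'universe' into syllables: u-ni-verse -> u | ni | verse = 3 syllables

3 syllables


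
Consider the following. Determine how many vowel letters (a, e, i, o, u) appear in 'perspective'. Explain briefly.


Vowels in 'perspective': e, e, i, e = 4 vowels.

4


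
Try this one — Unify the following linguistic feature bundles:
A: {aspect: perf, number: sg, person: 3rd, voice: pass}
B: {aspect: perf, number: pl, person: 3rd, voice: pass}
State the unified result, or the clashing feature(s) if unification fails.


Compare features:
aspect: A=perf vs B=perf -> unified: perf
number: A=sg vs B=pl -> CLASH
person: A=3rd vs B=3rd -> unified: 3rd
voice: A=pass vs B=pass -> unified: pass
Clash detected on feature 'number' (sg vs pl); unification fails.

CLASH on 'number' (sg vs pl)


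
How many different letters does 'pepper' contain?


Unique letters in 'pepper': {e, p, r} = 3 distinct letters.

3


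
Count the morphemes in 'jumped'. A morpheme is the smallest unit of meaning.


Decomposition: jump (root) + -ed (suffix) = 2 morpheme(s)

2 morphemes


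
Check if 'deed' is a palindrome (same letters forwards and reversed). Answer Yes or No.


Forward: 'deed'
Reversed: 'deed'
They are identical.

Yes


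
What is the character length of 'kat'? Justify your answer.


Spell out 'kat' and number each letter: k(1), a(2), t(3). Total: 3 letters.

3


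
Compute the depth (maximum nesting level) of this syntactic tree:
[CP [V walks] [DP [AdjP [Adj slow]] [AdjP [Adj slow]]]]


Count bracket nesting levels:
'[' at pos 0: depth = 1
'[' at pos 4: depth = 2
'[' at pos 14: depth = 2
'[' at pos 18: depth = 3
'[' at pos 24: depth = 4
'[' at pos 36: depth = 3
'[' at pos 42: depth = 4
Maximum depth reached: 4

4


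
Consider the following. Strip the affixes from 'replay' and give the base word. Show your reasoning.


Remove prefix 're' from 'replay' to get root 'play'.

play


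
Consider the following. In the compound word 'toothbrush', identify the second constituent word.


Split 'toothbrush' into 'tooth' + 'brush'. The second part is 'brush'.

brush


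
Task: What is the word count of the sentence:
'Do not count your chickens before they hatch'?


Split into words: Do | not | count | your | chickens | before | they | hatch = 8 words.

8


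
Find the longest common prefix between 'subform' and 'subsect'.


Compare from the start: 3 characters match: 'sub'. Mismatch at position 4: 'f' vs 's'.

sub


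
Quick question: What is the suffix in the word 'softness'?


The word 'softness' = 'soft' (root) + '-ness' (suffix). The suffix is '-ness'.

ness


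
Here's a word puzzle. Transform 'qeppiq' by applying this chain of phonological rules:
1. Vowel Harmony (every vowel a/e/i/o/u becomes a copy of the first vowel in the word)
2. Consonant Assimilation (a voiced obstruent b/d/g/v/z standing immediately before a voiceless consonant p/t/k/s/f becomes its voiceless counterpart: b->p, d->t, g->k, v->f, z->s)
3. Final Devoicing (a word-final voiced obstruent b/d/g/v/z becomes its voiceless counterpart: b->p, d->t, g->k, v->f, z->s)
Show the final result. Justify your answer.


Starting form: 'qeppiq'
Rule 1: Vowel Harmony: all vowels become 'e' (matching first vowel). 'qeppiq' -> 'qeppeq'
Rule 2: Consonant Assimilation: no voiced obstruent (b/d/g/v/z) stands immediately before a voiceless consonant (p/t/k/s/f). No change.
Rule 3: Final Devoicing: final consonant 'q' is not one of the voiced obstruents b/d/g/v/z. No change.
Final form: 'qeppeq'

qeppeq


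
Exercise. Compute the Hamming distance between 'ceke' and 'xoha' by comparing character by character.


Alignment:
Position 1: 'c' vs 'x' = DIFFER
Position 2: 'e' vs 'o' = DIFFER
Position 3: 'k' vs 'h' = DIFFER
Position 4: 'e' vs 'a' = DIFFER
Total differences: 4

4


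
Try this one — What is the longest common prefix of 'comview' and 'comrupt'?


Compare from the start: 3 characters match: 'com'. Mismatch at position 4: 'v' vs 'r'.

com


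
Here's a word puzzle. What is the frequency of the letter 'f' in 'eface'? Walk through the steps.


Letter 'f' in 'eface': found at position(s) 2 = 1 occurrence(s).

1


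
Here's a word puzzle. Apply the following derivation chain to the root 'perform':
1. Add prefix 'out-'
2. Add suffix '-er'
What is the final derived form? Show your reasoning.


Step 1: Add prefix 'out-' to 'perform' = 'outperform'
Step 2: Add suffix '-er' to 'outperform' = 'outperformer'

outperformer


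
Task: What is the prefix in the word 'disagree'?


The word 'disagree' = 'dis' (prefix) + 'agree' (root). The prefix is 'dis'.

dis


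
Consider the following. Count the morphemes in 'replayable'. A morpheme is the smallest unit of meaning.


Decomposition: re- (prefix) + play (root) + -able (suffix) = 3 morpheme(s)

3 morphemes


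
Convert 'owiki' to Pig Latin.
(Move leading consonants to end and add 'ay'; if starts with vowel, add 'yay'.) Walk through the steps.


'owiki' starts with a vowel, so add 'yay': 'owikiyay'.

owikiyay


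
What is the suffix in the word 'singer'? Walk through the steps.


The word 'singer' = 'sing' (root) + '-er' (suffix). The suffix is '-er'.

er


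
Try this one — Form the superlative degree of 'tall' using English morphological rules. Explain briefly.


Apply superlative formation (add -est): 'tall' -> 'tallest'.

tallest


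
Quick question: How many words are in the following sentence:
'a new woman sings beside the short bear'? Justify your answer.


Split into words: a | new | woman | sings | beside | the | short | bear = 8 words.

8


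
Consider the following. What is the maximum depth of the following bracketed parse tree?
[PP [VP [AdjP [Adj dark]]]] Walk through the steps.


Count bracket nesting levels:
'[' at pos 0: depth = 1
'[' at pos 4: depth = 2
'[' at pos 8: depth = 3
'[' at pos 14: depth = 4
Maximum depth reached: 4

4


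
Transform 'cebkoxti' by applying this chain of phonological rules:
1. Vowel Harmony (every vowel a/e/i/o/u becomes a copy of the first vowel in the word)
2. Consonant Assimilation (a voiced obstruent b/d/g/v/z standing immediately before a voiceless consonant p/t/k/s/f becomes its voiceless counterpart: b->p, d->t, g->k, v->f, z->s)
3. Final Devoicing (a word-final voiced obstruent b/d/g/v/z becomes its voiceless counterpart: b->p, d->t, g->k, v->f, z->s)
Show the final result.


Starting form: 'cebkoxti'
Rule 1: Vowel Harmony: all vowels become 'e' (matching first vowel). 'cebkoxti' -> 'cebkexte'
Rule 2: Consonant Assimilation: voiced obstruent before voiceless consonant becomes voiceless ('bk' -> 'pk'). 'cebkexte' -> 'cepkexte'
Rule 3: Final Devoicing: the word ends in the vowel 'e', not a consonant. No change.
Final form: 'cepkexte'

cepkexte


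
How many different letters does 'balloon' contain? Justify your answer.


Unique letters in 'balloon': {a, b, l, n, o} = 5 distinct letters.

5


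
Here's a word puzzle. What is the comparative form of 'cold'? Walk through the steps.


Apply comparative formation (add -er): 'cold' -> 'colder'.

colder


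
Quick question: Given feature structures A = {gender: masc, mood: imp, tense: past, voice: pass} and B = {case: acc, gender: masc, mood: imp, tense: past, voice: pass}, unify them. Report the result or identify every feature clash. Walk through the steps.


Compare features:
case: A=_ vs B=acc -> unified: acc
gender: A=masc vs B=masc -> unified: masc
mood: A=imp vs B=imp -> unified: imp
tense: A=past vs B=past -> unified: past
voice: A=pass vs B=pass -> unified: pass
No clashes found.

Unified: {case: acc, gender: masc, mood: imp, tense: past, voice: pass}


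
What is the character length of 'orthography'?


Spell out 'orthography' and number each letter: o(1), r(2), t(3), h(4), o(5), g(6), r(7), a(8), p(9), h(10), y(11). Total: 11 letters.

11


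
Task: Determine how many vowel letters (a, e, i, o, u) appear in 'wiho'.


Vowels in 'wiho': i, o = 2 vowels.

2


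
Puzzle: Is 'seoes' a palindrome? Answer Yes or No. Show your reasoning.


Forward: 'seoes'
Reversed: 'seoes'
They are identical.

Yes


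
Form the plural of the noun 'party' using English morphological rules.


Apply rule: Change -y to -ies (consonant + y). 'party' becomes 'parties'.

parties


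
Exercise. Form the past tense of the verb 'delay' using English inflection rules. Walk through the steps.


Apply rule: Add -ed. 'delay' becomes 'delayed'.

delayed


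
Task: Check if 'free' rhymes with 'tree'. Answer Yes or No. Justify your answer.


Rime (stressed vowel + following sounds) of 'free': -ee = /iː/
Rime of 'tree': -ee = /iː/
/iː/ and /iː/ are the same ending sound, so the words rhyme.

Yes


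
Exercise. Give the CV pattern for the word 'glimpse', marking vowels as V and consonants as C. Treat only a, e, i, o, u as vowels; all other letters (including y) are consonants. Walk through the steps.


Letter mapping: g = C, l = C, i = V, m = C, p = C, s = C, e = V.

CCVCCCV


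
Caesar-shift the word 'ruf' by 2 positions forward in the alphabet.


Shift each letter by 2: r -> t, u -> w, f -> h. Result: 'twh'.

twh


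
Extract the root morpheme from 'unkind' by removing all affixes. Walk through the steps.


Remove prefix 'un' from 'unkind' to get root 'kind'.

kind


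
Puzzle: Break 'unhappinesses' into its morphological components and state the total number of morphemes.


Step 1: Identify prefix: 'un' (meaning: not/reverse)
Step 2: Identify root: 'happy'
Step 3: Identify suffix(es): 'ness, es'
Decomposition: un- (prefix: not/reverse) + happy (root) + -ness (suffix: state of) + -es (plural)
Total morphemes: 4

4 morphemes (un- (prefix: not/reverse) + happy (root) + -ness (suffix: state of) + -es (plural))


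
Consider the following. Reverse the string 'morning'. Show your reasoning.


Reverse 'morning' character by character: 'gninrom'.

gninrom


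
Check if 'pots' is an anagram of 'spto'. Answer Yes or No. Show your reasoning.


Sorted letters of 'pots': 'opst'
Sorted letters of 'spto': 'opst'
They match.

Yes


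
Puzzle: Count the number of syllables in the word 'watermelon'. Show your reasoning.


Break 'watermelon' into syllables: wa-ter-mel-on -> wa | ter | mel | on = 4 syllables

4 syllables


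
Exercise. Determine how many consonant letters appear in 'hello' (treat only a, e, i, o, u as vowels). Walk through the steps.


Consonants in 'hello': h, l, l = 3 consonants.

3


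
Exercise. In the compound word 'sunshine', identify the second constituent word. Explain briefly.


Split 'sunshine' into 'sun' + 'shine'. The second part is 'shine'.

shine


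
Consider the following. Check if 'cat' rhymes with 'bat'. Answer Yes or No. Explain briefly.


Rime (stressed vowel + following sounds) of 'cat': -at = /æt/
Rime of 'bat': -at = /æt/
/æt/ and /æt/ are the same ending sound, so the words rhyme.

Yes


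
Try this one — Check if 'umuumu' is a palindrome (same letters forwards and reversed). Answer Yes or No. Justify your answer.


Forward: 'umuumu'
Reversed: 'umuumu'
They are identical.

Yes


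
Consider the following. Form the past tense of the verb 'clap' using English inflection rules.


Apply rule: Double final consonant and add -ed. 'clap' becomes 'clapped'.

clapped


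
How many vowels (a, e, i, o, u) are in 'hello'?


Vowels in 'hello': e, o = 2 vowels.

2


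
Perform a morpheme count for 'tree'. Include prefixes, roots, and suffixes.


Decomposition: tree (free morpheme) = 1 morpheme(s)

1 morphemes


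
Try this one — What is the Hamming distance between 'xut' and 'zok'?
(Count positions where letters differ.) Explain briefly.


Alignment:
Position 1: 'x' vs 'z' = DIFFER
Position 2: 'u' vs 'o' = DIFFER
Position 3: 't' vs 'k' = DIFFER
Total differences: 3

3


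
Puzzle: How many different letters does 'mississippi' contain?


Unique letters in 'mississippi': {i, m, p, s} = 4 distinct letters.

4


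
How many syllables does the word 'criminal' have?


Break 'criminal' into syllables: crim-i-nal -> crim | i | nal = 3 syllables

3 syllables


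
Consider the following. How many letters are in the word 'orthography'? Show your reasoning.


Spell out 'orthography' and number each letter: o(1), r(2), t(3), h(4), o(5), g(6), r(7), a(8), p(9), h(10), y(11). Total: 11 letters.

11


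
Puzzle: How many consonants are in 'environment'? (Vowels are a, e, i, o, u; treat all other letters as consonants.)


Consonants in 'environment': n, v, r, n, m, n, t = 7 consonants.

7


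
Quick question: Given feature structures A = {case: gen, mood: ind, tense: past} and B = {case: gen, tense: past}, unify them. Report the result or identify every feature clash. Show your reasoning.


Compare features:
case: A=gen vs B=gen -> unified: gen
mood: A=ind vs B=_ -> unified: ind
tense: A=past vs B=past -> unified: past
No clashes found.

Unified: {case: gen, mood: ind, tense: past}


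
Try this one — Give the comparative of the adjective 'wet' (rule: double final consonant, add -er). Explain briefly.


Apply comparative formation (double final consonant, add -er): 'wet' -> 'wetter'.

wetter


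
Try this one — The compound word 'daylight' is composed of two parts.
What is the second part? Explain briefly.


Split 'daylight' into 'day' + 'light'. The second part is 'light'.

light


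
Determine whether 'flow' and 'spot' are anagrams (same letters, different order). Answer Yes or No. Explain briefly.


Sorted letters of 'flow': 'flow'
Sorted letters of 'spot': 'opst'
They do not match.

No


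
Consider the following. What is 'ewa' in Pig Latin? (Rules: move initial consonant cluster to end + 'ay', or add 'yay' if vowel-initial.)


'ewa' starts with a vowel, so add 'yay': 'ewayay'.

ewayay


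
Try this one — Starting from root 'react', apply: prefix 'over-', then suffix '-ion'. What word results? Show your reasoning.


Step 1: Add prefix 'over-' to 'react' = 'overreact'
Step 2: Add suffix '-ion' to 'overreact' = 'overreaction'

overreaction


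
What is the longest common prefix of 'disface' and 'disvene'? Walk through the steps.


Compare from the start: 3 characters match: 'dis'. Mismatch at position 4: 'f' vs 'v'.

dis


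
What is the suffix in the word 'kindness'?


The word 'kindness' = 'kind' (root) + '-ness' (suffix). The suffix is '-ness'.

ness


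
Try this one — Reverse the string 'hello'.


Reverse 'hello' character by character: 'olleh'.

olleh


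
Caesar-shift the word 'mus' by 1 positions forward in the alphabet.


Shift each letter by 1: m -> n, u -> v, s -> t. Result: 'nvt'.

nvt


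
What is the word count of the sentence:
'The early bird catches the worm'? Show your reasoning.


Split into words: The | early | bird | catches | the | worm = 6 words.

6


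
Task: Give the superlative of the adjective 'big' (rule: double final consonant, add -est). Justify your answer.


Apply superlative formation (double final consonant, add -est): 'big' -> 'biggest'.

biggest


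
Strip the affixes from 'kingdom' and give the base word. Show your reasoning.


Remove suffix '-dom' from 'kingdom' to get root 'king'.

king


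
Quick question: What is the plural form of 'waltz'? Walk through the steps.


Apply rule: Add -es (sibilant/fricative ending). 'waltz' becomes 'waltzes'.

waltzes


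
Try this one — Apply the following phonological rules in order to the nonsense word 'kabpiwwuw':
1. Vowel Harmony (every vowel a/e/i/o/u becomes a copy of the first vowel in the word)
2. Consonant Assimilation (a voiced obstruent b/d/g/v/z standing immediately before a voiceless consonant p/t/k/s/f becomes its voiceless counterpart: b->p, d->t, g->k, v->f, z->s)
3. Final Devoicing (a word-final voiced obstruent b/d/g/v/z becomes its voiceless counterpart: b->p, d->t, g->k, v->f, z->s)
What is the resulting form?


Starting form: 'kabpiwwuw'
Rule 1: Vowel Harmony: all vowels become 'a' (matching first vowel). 'kabpiwwuw' -> 'kabpawwaw'
Rule 2: Consonant Assimilation: voiced obstruent before voiceless consonant becomes voiceless ('bp' -> 'pp'). 'kabpawwaw' -> 'kappawwaw'
Rule 3: Final Devoicing: final consonant 'w' is not one of the voiced obstruents b/d/g/v/z. No change.
Final form: 'kappawwaw'

kappawwaw


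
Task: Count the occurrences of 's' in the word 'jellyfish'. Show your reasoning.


Letter 's' in 'jellyfish': found at position(s) 8 = 1 occurrence(s).

1


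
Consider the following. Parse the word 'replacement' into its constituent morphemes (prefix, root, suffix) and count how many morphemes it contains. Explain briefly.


Step 1: Identify prefix: 're' (meaning: again)
Step 2: Identify root: 'place'
Step 3: Identify suffix(es): 'ment'
Decomposition: re- (prefix: again) + place (root) + -ment (suffix: action/result)
Total morphemes: 3

3 morphemes (re- (prefix: again) + place (root) + -ment (suffix: action/result))


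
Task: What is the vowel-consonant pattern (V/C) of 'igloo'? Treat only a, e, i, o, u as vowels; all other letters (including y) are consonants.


Letter mapping: i = V, g = C, l = C, o = V, o = V.

VCCVV


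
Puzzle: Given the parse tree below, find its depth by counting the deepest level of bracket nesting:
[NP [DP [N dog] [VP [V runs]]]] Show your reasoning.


Count bracket nesting levels:
'[' at pos 0: depth = 1
'[' at pos 4: depth = 2
'[' at pos 8: depth = 3
'[' at pos 16: depth = 3
'[' at pos 20: depth = 4
Maximum depth reached: 4

4


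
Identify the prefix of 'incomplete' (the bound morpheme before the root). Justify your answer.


The word 'incomplete' = 'in' (prefix) + 'complete' (root). The prefix is 'in'.

in


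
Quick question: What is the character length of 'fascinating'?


Spell out 'fascinating' and number each letter: f(1), a(2), s(3), c(4), i(5), n(6), a(7), t(8), i(9), n(10), g(11). Total: 11 letters.

11


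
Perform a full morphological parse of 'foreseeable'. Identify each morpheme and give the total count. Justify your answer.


Step 1: Identify prefix: 'fore' (meaning: before/front)
Step 2: Identify root: 'see'
Step 3: Identify suffix(es): 'able'
Decomposition: fore- (prefix: before/front) + see (root) + -able (suffix: capable of)
Total morphemes: 3

3 morphemes (fore- (prefix: before/front) + see (root) + -able (suffix: capable of))


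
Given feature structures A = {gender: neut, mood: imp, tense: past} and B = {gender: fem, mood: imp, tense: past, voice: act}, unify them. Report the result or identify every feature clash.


Compare features:
gender: A=neut vs B=fem -> CLASH
mood: A=imp vs B=imp -> unified: imp
tense: A=past vs B=past -> unified: past
voice: A=_ vs B=act -> unified: act
Clash detected on feature 'gender' (neut vs fem); unification fails.

CLASH on 'gender' (neut vs fem)


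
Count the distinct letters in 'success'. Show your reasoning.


Unique letters in 'success': {c, e, s, u} = 4 distinct letters.

4


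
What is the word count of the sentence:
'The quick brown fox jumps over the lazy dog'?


Split into words: The | quick | brown | fox | jumps | over | the | lazy | dog = 9 words.

9


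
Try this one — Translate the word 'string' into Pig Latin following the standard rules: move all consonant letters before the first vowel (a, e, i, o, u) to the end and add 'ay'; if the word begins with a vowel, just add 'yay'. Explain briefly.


'string': move consonant cluster 'str' to end and add 'ay': 'ingstray'.

ingstray


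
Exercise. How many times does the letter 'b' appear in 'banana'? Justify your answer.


Letter 'b' in 'banana': found at position(s) 1 = 1 occurrence(s).

1


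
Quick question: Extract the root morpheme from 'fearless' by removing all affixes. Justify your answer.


Remove suffix '-less' from 'fearless' to get root 'fear'.

fear


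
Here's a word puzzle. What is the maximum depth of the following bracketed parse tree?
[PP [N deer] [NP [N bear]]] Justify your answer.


Count bracket nesting levels:
'[' at pos 0: depth = 1
'[' at pos 4: depth = 2
'[' at pos 13: depth = 2
'[' at pos 17: depth = 3
Maximum depth reached: 3

3


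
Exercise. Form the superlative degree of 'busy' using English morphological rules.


Apply superlative formation (consonant + y: change y to i, add -est): 'busy' -> 'busiest'.

busiest


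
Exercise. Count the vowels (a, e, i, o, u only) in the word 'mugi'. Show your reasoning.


Vowels in 'mugi': u, i = 2 vowels.

2


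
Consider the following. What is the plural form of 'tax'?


Apply rule: Add -es (sibilant/fricative ending). 'tax' becomes 'taxes'.

taxes


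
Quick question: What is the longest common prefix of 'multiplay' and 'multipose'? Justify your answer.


Compare from the start: 6 characters match: 'multip'. Mismatch at position 7: 'l' vs 'o'.

multip


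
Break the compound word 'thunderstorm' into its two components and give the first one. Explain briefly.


Split 'thunderstorm' into 'thunder' + 'storm'. The first part is 'thunder'.

thunder


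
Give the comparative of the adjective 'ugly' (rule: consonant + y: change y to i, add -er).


Apply comparative formation (consonant + y: change y to i, add -er): 'ugly' -> 'uglier'.

uglier


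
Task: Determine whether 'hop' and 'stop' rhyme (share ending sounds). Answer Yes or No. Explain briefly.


Rime (stressed vowel + following sounds) of 'hop': -op = /ɒp/
Rime of 'stop': -op = /ɒp/
/ɒp/ and /ɒp/ are the same ending sound, so the words rhyme.

Yes


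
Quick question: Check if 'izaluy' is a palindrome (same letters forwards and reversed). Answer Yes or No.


Forward: 'izaluy'
Reversed: 'yulazi'
They differ.

No


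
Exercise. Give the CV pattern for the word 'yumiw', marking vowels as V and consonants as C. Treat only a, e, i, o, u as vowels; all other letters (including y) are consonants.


Letter mapping: y = C, u = V, m = C, i = V, w = C.

CVCVC


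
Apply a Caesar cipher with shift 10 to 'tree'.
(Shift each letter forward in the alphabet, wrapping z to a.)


Shift each letter by 10: t -> d, r -> b, e -> o, e -> o. Result: 'dboo'.

dboo


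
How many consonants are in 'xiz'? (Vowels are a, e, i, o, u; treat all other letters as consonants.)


Consonants in 'xiz': x, z = 2 consonants.

2


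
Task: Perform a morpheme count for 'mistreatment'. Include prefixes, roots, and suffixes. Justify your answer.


Decomposition: mis- (prefix) + treat (root) + -ment (suffix) = 3 morpheme(s)

3 morphemes


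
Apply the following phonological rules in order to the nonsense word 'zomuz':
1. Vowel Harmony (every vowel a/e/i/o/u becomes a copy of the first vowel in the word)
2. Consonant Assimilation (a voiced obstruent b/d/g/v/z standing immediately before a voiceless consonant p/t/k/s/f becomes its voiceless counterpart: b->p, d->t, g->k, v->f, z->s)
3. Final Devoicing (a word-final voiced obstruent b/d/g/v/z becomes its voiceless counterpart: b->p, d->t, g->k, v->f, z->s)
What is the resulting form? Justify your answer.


Starting form: 'zomuz'
Rule 1: Vowel Harmony: all vowels become 'o' (matching first vowel). 'zomuz' -> 'zomoz'
Rule 2: Consonant Assimilation: no voiced obstruent (b/d/g/v/z) stands immediately before a voiceless consonant (p/t/k/s/f). No change.
Rule 3: Final Devoicing: word-final voiced obstruent 'z' becomes voiceless 's'. 'zomoz' -> 'zomos'
Final form: 'zomos'

zomos


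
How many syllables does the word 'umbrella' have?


Break 'umbrella' into syllables: um-brel-la -> um | brel | la = 3 syllables

3 syllables


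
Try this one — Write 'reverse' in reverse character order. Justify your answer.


Reverse 'reverse' character by character: 'esrever'.

esrever


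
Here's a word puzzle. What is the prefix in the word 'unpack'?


The word 'unpack' = 'un' (prefix) + 'pack' (root). The prefix is 'un'.

un


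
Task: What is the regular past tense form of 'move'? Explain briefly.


Apply rule: Add -d (word ends in -e). 'move' becomes 'moved'.

moved


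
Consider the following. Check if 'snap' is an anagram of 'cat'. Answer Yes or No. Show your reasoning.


Sorted letters of 'snap': 'anps'
Sorted letters of 'cat': 'act'
They do not match.

No


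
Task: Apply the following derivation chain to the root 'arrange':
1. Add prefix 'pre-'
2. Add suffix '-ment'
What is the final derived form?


Step 1: Add prefix 'pre-' to 'arrange' = 'prearrange'
Step 2: Add suffix '-ment' to 'prearrange' = 'prearrangement'

prearrangement


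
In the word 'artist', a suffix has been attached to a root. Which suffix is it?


The word 'artist' = 'art' (root) + '-ist' (suffix). The suffix is '-ist'.

ist


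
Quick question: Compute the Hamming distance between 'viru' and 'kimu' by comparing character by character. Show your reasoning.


Alignment:
Position 1: 'v' vs 'k' = DIFFER
Position 2: 'i' vs 'i' = match
Position 3: 'r' vs 'm' = DIFFER
Position 4: 'u' vs 'u' = match
Total differences: 2

2


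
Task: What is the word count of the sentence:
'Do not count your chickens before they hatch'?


Split into words: Do | not | count | your | chickens | before | they | hatch = 8 words.

8


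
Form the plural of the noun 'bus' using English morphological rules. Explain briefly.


Apply rule: Add -es (sibilant/fricative ending). 'bus' becomes 'buses'.

buses


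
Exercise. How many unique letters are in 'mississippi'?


Unique letters in 'mississippi': {i, m, p, s} = 4 distinct letters.

4


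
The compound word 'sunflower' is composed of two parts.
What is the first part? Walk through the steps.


Split 'sunflower' into 'sun' + 'flower'. The first part is 'sun'.

sun


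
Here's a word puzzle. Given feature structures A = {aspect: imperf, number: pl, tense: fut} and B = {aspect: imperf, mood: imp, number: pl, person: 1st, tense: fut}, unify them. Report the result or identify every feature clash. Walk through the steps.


Compare features:
aspect: A=imperf vs B=imperf -> unified: imperf
mood: A=_ vs B=imp -> unified: imp
number: A=pl vs B=pl -> unified: pl
person: A=_ vs B=1st -> unified: 1st
tense: A=fut vs B=fut -> unified: fut
No clashes found.

Unified: {aspect: imperf, mood: imp, number: pl, person: 1st, tense: fut}


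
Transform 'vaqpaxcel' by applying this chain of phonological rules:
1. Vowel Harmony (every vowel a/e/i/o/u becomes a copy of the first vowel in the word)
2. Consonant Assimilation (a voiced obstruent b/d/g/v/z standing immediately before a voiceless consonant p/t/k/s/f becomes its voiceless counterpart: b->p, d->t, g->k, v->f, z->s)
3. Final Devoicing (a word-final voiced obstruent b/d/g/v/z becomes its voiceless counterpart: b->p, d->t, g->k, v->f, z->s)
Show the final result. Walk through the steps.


Starting form: 'vaqpaxcel'
Rule 1: Vowel Harmony: all vowels become 'a' (matching first vowel). 'vaqpaxcel' -> 'vaqpaxcal'
Rule 2: Consonant Assimilation: no voiced obstruent (b/d/g/v/z) stands immediately before a voiceless consonant (p/t/k/s/f). No change.
Rule 3: Final Devoicing: final consonant 'l' is not one of the voiced obstruents b/d/g/v/z. No change.
Final form: 'vaqpaxcal'

vaqpaxcal


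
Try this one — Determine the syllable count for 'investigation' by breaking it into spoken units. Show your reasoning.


Break 'investigation' into syllables: in-ves-ti-ga-tion -> in | ves | ti | ga | tion = 5 syllables

5 syllables


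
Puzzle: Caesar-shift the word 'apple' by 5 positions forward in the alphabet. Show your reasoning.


Shift each letter by 5: a -> f, p -> u, p -> u, l -> q, e -> j. Result: 'fuuqj'.

fuuqj


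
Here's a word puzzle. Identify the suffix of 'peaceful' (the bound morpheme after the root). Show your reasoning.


The word 'peaceful' = 'peace' (root) + '-ful' (suffix). The suffix is '-ful'.

ful


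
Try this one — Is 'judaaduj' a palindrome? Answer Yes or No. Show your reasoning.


Forward: 'judaaduj'
Reversed: 'judaaduj'
They are identical.

Yes


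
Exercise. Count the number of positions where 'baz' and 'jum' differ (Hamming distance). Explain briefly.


Alignment:
Position 1: 'b' vs 'j' = DIFFER
Position 2: 'a' vs 'u' = DIFFER
Position 3: 'z' vs 'm' = DIFFER
Total differences: 3

3


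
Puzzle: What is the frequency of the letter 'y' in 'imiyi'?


Letter 'y' in 'imiyi': found at position(s) 4 = 1 occurrence(s).

1


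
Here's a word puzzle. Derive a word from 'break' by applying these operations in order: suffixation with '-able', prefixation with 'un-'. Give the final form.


Step 1: Add suffix '-able' to 'break' = 'breakable'
Step 2: Add prefix 'un-' to 'breakable' = 'unbreakable'

unbreakable


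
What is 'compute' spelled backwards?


Reverse 'compute' character by character: 'etupmoc'.

etupmoc


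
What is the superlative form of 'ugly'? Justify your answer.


Apply superlative formation (consonant + y: change y to i, add -est): 'ugly' -> 'ugliest'.

ugliest


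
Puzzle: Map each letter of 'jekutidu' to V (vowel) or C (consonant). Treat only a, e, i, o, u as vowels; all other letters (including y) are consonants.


Letter mapping: j = C, e = V, k = C, u = V, t = C, i = V, d = C, u = V.

CVCVCVCV


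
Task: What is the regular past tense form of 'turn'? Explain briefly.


Apply rule: Add -ed. 'turn' becomes 'turned'.

turned


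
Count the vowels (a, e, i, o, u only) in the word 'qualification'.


Vowels in 'qualification': u, a, i, i, a, i, o = 7 vowels.

7


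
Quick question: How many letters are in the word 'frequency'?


Spell out 'frequency' and number each letter: f(1), r(2), e(3), q(4), u(5), e(6), n(7), c(8), y(9). Total: 9 letters.

9


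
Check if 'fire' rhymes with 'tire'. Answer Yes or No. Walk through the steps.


Rime (stressed vowel + following sounds) of 'fire': -ire = /aɪər/
Rime of 'tire': -ire = /aɪər/
/aɪər/ and /aɪər/ are the same ending sound, so the words rhyme.

Yes


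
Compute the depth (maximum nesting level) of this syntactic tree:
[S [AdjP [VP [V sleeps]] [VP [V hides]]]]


Count bracket nesting levels:
'[' at pos 0: depth = 1
'[' at pos 3: depth = 2
'[' at pos 9: depth = 3
'[' at pos 13: depth = 4
'[' at pos 25: depth = 3
'[' at pos 29: depth = 4
Maximum depth reached: 4

4


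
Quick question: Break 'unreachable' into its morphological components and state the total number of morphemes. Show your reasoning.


Step 1: Identify prefix: 'un' (meaning: not/reverse)
Step 2: Identify root: 'reach'
Step 3: Identify suffix(es): 'able'
Decomposition: un- (prefix: not/reverse) + reach (root) + -able (suffix: capable of)
Total morphemes: 3

3 morphemes (un- (prefix: not/reverse) + reach (root) + -able (suffix: capable of))


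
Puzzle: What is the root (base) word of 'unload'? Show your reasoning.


Remove prefix 'un' from 'unload' to get root 'load'.

load


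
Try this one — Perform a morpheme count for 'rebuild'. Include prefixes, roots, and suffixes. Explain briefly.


Decomposition: re- (prefix) + build (root) = 2 morpheme(s)

2 morphemes


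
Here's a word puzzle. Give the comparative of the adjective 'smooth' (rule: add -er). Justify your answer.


Apply comparative formation (add -er): 'smooth' -> 'smoother'.

smoother


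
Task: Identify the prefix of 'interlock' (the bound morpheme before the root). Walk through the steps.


The word 'interlock' = 'inter' (prefix) + 'lock' (root). The prefix is 'inter'.

inter


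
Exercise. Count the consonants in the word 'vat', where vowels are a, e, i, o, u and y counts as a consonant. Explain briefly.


Consonants in 'vat': v, t = 2 consonants.

2


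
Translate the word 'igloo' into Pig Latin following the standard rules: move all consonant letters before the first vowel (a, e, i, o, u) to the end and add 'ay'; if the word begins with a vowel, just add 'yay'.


'igloo' starts with a vowel, so add 'yay': 'iglooyay'.

iglooyay


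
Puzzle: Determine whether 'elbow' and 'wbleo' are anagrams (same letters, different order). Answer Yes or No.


Sorted letters of 'elbow': 'below'
Sorted letters of 'wbleo': 'below'
They match.

Yes


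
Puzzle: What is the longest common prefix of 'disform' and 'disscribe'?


Compare from the start: 3 characters match: 'dis'. Mismatch at position 4: 'f' vs 's'.

dis


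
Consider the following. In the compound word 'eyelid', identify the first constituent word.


Split 'eyelid' into 'eye' + 'lid'. The first part is 'eye'.

eye


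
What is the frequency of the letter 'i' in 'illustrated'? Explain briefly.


Letter 'i' in 'illustrated': found at position(s) 1 = 1 occurrence(s).

1


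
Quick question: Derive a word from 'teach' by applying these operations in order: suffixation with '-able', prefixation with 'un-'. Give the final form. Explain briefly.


Step 1: Add suffix '-able' to 'teach' = 'teachable'
Step 2: Add prefix 'un-' to 'teachable' = 'unteachable'

unteachable
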